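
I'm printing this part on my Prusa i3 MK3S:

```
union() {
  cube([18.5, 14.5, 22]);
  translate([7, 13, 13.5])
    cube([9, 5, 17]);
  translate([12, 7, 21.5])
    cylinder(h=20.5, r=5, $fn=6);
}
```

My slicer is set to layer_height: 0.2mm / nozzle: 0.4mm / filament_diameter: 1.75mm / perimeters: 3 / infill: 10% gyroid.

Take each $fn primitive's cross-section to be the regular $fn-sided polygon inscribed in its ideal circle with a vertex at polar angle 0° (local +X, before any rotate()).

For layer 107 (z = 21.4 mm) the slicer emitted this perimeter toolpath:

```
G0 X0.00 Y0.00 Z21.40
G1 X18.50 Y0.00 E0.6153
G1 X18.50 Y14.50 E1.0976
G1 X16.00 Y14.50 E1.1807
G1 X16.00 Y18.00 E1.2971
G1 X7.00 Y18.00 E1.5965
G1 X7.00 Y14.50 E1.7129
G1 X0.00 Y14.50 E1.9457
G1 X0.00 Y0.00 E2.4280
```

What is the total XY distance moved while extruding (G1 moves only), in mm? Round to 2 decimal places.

73.00 mm

Sum the Euclidean lengths of each G1 segment: total = 73.00 mm.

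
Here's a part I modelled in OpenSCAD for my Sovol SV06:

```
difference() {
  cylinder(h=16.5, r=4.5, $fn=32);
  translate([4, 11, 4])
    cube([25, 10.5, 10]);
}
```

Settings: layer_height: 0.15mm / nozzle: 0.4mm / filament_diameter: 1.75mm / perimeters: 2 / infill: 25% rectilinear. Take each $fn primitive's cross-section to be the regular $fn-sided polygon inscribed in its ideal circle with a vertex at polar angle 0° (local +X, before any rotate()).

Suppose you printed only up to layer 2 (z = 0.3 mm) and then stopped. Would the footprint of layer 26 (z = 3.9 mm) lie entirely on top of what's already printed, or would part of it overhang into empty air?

Compare the two slices. At z = 0.3: the cylinder: section is a regular 32-gon, circumradius r=4.5 (area = (32/2)·4.500²·sin(360°/32) = 63.21 mm²); the cube at (4, 11) is not intersected at this z (z outside [4, 14]); Subtracting the remaining from the first: none of the subtracted shapes is present at this height, so the r=4.5 cylinder is unchanged — area = 63.21 mm². At z = 3.9: the cylinder: section is a regular 32-gon, circumradius r=4.5 (area = (32/2)·4.500²·sin(360°/32) = 63.21 mm²); the cube at (4, 11) does not reach this height (z outside [4, 14]); Subtracting the remaining from the first: none of the subtracted shapes is present at this height, so the r=4.5 cylinder is unchanged — area = 63.21 mm². Checking containment: the cross-section at z = 3.9 is a subset of the cross-section at z = 0.3.

entirely on top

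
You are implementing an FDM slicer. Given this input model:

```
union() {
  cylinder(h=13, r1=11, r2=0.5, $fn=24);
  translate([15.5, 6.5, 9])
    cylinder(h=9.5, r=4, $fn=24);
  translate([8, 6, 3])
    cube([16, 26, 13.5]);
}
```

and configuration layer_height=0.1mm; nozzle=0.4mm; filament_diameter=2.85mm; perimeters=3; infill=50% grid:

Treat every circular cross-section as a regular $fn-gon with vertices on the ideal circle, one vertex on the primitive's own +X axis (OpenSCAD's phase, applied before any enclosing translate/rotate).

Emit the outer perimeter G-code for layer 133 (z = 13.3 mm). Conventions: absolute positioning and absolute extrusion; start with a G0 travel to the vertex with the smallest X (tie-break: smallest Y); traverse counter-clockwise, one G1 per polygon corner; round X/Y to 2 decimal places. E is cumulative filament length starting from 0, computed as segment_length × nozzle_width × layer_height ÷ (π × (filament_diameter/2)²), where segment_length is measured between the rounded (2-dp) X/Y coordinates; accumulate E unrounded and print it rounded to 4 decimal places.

G0 X8.00 Y6.00 Z13.30
G1 X11.57 Y6.00 E0.0224
G1 X11.64 Y5.46 E0.0258
G1 X12.04 Y4.50 E0.0323
G1 X12.67 Y3.67 E0.0389
G1 X13.50 Y3.04 E0.0454
G1 X14.46 Y2.64 E0.0519
G1 X15.50 Y2.50 E0.0585
G1 X16.54 Y2.64 E0.0651
G1 X17.50 Y3.04 E0.0716
G1 X18.33 Y3.67 E0.0781
G1 X18.96 Y4.50 E0.0847
G1 X19.36 Y5.46 E0.0912
G1 X19.43 Y6.00 E0.0946
G1 X24.00 Y6.00 E0.1232
G1 X24.00 Y32.00 E0.2863
G1 X8.00 Y32.00 E0.3866
G1 X8.00 Y6.00 E0.5496

At z = 13.3 mm: the cone is not intersected at this z (z outside [0, 13]); the r=4 cylinder at (15.5, 6.5) gives a regular 24-gon of circumradius 4 (constant along its height); the cube at (8, 6) (footprint 16×26) is included at this height; Merging all regions: the regions partially overlap (shared area 28.81 mm²), so overlapping operands fuse into one piece — 1 connected region. The outline is a single polygon with 17 vertices. Extrusion per mm of travel: 0.4 × 0.1 / (π × 1.425²) = 0.006270. Accumulating E over each segment gives final E = 0.5496.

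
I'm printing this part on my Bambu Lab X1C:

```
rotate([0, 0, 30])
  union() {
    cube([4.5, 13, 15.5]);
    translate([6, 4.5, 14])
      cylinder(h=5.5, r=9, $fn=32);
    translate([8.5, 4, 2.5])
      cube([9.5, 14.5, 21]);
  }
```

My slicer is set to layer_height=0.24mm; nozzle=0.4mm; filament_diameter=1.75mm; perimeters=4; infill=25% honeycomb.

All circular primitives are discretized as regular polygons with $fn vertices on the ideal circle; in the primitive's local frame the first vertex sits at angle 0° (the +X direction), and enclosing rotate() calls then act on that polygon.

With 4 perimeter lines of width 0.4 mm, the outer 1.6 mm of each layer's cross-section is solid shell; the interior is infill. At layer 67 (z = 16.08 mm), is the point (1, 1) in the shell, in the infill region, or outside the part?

infill

At z = 16.08 mm: the cube does not reach this height (z outside [0, 15.5]); the cylinder at (6, 4.5): section is a regular 32-gon, circumradius r=9; the cube at (8.5, 4) is present — its section is the full 9.5×14.5 rectangle; Taking the union: the regions partially overlap (shared area 44.31 mm²), so overlapping operands fuse into one piece — 1 connected region; (rotated 30° about Z; rotation is an isometry so areas/perimeters/island counts are preserved). Overall, the cross-section is a single solid region. Undo the 30° rotation: the query point maps to (1.366, 0.366) in the un-rotated model frame. The nearest boundary edge runs (-0.36, -1.86)→(-1.48, -0.50); distance from the point to it = 2.75 mm. The point is inside the cross-section and 2.75 mm from the nearest boundary — more than the 1.6 mm shell width (4 × 0.4), so it's in the infill interior.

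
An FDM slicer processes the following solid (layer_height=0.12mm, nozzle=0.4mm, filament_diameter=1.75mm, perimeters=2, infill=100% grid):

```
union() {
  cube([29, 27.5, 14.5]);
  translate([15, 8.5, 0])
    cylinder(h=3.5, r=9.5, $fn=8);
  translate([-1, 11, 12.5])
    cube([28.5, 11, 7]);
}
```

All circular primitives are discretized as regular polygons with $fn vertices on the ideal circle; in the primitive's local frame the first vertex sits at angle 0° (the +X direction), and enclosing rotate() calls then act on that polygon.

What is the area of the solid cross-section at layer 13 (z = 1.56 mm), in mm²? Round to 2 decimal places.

At z = 1.56 mm: the 29×27.5 cube contributes its full rectangle (area 797.50 mm²); the cylinder at (15, 8.5): section is a regular 8-gon, circumradius r=9.5 (area = (8/2)·9.500²·sin(360°/8) = 255.27 mm²); the cube at (-1, 11) is absent (z outside [12.5, 19.5]); Combining (union): the regions partially overlap — summed areas 1052.77 mm² minus the doubly-counted overlap 252.85 mm² gives 799.91 mm² — area = 799.91 mm². Overall, the cross-section is a single solid region. Net area = 799.91 mm².

799.91 mm²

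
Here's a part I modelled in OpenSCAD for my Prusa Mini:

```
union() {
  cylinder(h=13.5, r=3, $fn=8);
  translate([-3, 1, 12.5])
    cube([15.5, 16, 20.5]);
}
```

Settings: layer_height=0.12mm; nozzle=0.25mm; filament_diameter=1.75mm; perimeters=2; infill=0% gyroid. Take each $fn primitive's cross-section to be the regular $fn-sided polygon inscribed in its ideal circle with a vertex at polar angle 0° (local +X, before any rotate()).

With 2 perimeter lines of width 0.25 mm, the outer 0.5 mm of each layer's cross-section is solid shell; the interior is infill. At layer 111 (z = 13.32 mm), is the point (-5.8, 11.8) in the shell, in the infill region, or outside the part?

outside

At z = 13.32 mm: the r=3 cylinder contributes a regular 8-gon of circumradius 3; the cube at (-3, 1) (footprint 15.5×16) is included at this height; Combining (union): the regions partially overlap (shared area 7.14 mm²), so overlapping operands fuse into one piece — 1 connected region. Overall, the cross-section is a single solid region. The nearest boundary edge runs (-3.00, 1.00)→(-3.00, 17.00); distance from the point to it = 2.80 mm. The point is not inside any of the regions above, so it lies outside the cross-section (2.80 mm from the nearest boundary).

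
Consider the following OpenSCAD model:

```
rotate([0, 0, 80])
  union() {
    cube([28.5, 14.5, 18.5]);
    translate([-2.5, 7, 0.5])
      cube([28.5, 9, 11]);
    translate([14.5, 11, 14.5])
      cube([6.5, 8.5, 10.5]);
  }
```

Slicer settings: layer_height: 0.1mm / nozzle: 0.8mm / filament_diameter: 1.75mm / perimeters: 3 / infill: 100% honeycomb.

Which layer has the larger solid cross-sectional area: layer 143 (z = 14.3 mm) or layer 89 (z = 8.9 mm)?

layer 89 (z = 8.9 mm)

Layer 143 (z = 14.3): the cube (footprint 28.5×14.5) is included at this height (area 413.25 mm²); the cube at (-2.5, 7) is not intersected at this z (z outside [0.5, 11.5]); the cube at (14.5, 11) is not intersected at this z (z outside [14.5, 25]); Combining (union): only the 28.5×14.5 cube is present, so the union is just that shape — area = 413.25 mm²; (whole slice rotated 80° about Z — lengths, areas and connectivity unchanged). So its area = 413.25 mm². Layer 89 (z = 8.9): the 28.5×14.5 cube contributes its full rectangle (area 413.25 mm²); the cube at (-2.5, 7) is present — its section is the full 28.5×9 rectangle (area 256.50 mm²); the cube at (14.5, 11) is absent (z outside [14.5, 25]); Combining (union): the regions partially overlap — summed areas 669.75 mm² minus the doubly-counted overlap 195.00 mm² gives 474.75 mm² — area = 474.75 mm²; (rotated 80° about Z; rotation is an isometry so areas/perimeters/island counts are preserved). So its area = 474.75 mm². Layer 89 is larger (474.75 vs 413.25 mm²).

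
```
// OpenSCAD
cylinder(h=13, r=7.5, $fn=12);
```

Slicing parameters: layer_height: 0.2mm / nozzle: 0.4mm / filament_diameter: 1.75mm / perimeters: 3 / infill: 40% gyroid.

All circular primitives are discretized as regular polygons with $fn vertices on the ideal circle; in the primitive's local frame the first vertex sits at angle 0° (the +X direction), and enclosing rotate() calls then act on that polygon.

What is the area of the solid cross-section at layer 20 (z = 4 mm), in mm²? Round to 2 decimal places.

At z = 4 mm: the r=7.5 cylinder contributes a regular 12-gon of circumradius 7.5 (area = (12/2)·7.500²·sin(360°/12) = 168.75 mm²). Overall, the cross-section is a single solid region. Net area = 168.75 mm².

168.75 mm²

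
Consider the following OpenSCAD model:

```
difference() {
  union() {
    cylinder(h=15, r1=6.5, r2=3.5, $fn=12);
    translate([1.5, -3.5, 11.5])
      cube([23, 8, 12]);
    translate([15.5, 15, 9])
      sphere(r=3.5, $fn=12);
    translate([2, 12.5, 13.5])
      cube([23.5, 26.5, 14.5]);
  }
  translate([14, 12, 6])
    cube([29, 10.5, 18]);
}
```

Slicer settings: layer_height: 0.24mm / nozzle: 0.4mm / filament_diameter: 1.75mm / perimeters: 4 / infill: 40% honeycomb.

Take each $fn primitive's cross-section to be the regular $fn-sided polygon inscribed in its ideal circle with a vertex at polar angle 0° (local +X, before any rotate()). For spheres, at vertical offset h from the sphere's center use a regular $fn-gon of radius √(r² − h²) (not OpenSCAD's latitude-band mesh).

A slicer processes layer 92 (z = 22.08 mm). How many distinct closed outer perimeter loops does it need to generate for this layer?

At z = 22.08 mm: the cone does not reach this height (z outside [0, 15]); the cube at (1.5, -3.5) is present — its section is the full 23×8 rectangle; the sphere at (15.5, 15) is absent (|z−center|=13.080 > r=3.5); the 23.5×26.5 cube at (2, 12.5) contributes its full rectangle; Taking the union: the 2 present regions are separate (no shared area or edge), so areas and boundary lengths simply add and each stays a separate island — 2 connected regions; the cube at (14, 12) (footprint 29×10.5) is included at this height; After the difference (first − rest): starting from that combined region, the 29×10.5 cube at (14, 12) partially overlaps it — only the 115.00 mm² overlap (of its 304.50 mm²) is removed, clipping the outline — 2 connected regions. The result has 2 disconnected regions.

2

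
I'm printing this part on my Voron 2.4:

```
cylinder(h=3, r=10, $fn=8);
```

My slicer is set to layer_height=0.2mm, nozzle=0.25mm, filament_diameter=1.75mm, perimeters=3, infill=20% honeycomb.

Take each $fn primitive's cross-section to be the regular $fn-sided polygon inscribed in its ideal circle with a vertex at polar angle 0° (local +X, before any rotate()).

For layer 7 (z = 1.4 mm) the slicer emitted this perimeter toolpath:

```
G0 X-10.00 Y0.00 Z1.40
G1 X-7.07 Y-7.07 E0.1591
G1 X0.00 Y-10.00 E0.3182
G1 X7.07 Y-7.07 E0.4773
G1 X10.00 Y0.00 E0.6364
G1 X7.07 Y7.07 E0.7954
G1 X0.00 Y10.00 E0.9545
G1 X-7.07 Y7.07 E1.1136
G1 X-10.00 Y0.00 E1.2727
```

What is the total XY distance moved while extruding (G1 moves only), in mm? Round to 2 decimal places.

Sum the Euclidean lengths of each G1 segment: total = 61.22 mm.

61.22 mm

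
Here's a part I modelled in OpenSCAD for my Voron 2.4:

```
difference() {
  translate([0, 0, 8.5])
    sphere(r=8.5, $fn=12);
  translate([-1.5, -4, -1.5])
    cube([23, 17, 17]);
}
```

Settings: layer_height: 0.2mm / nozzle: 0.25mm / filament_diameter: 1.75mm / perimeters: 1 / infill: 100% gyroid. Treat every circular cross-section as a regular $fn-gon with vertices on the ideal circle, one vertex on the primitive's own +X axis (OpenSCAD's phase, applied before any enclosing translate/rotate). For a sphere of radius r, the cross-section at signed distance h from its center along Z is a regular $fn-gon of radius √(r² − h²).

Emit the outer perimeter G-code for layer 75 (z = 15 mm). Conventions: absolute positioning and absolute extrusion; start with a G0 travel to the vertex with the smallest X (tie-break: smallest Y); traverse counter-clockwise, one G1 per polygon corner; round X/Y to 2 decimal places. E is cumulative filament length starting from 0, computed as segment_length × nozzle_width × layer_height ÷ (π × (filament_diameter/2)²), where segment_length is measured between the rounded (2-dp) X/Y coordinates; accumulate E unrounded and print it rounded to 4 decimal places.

G0 X-5.48 Y0.00 Z15.00
G1 X-4.74 Y-2.74 E0.0590
G1 X-2.74 Y-4.74 E0.1178
G1 X0.00 Y-5.48 E0.1768
G1 X2.74 Y-4.74 E0.2358
G1 X3.48 Y-4.00 E0.2575
G1 X-1.50 Y-4.00 E0.3611
G1 X-1.50 Y5.08 E0.5498
G1 X-2.74 Y4.74 E0.5765
G1 X-4.74 Y2.74 E0.6353
G1 X-5.48 Y0.00 E0.6943

At z = 15 mm: the r=8.5 sphere contributes a regular 12-gon of circumradius √(8.5²−6.5²) = 5.477; the cube at (-1.5, -4) (footprint 23×17) is included at this height; After the difference (first − rest): starting from the r=8.5 sphere, the 23×17 cube at (-1.5, -4) partially overlaps it — only the 55.60 mm² overlap (of its 391.00 mm²) is removed, clipping the outline — 1 connected region. The outline is a single polygon with 10 vertices. Extrusion per mm of travel: 0.25 × 0.2 / (π × 0.875²) = 0.020788. Accumulating E over each segment gives final E = 0.6943.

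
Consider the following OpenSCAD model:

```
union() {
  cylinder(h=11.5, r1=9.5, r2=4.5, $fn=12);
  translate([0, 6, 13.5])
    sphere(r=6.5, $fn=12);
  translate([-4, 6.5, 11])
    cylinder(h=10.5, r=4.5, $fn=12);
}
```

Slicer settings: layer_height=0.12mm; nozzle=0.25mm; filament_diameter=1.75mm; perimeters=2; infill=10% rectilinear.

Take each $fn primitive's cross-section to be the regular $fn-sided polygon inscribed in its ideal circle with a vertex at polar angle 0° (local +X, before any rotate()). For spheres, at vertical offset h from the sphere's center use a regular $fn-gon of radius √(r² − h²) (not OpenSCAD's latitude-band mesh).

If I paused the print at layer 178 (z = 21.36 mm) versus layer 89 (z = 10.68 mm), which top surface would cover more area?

layer 89 (z = 10.68 mm)

Layer 178 (z = 21.36): the cone is not intersected at this z (z outside [0, 11.5]); the sphere at (0, 6) is not intersected at this z (|z−center|=7.860 > r=6.5); the cylinder at (-4, 6.5): section is a regular 12-gon, circumradius r=4.5 (area = (12/2)·4.500²·sin(360°/12) = 60.75 mm²); Taking the union: only the r=4.5 cylinder at (-4, 6.5) is present, so the union is just that shape — area = 60.75 mm². So its area = 60.75 mm². Layer 89 (z = 10.68): the cone: at t=0.929 of its height the radius interpolates to r₁+(r₂−r₁)t = 4.857, giving a regular 12-gon of that circumradius (area = (12/2)·4.857²·sin(360°/12) = 70.76 mm²); the sphere at (0, 6): section is a regular 12-gon, circumradius = √(r²−h²) = √(6.5²−2.82²) = 5.856 (area = (12/2)·5.856²·sin(360°/12) = 102.89 mm²); the cylinder at (-4, 6.5) is absent (z outside [11, 21.5]); Taking the union: the regions partially overlap — summed areas 173.65 mm² minus the doubly-counted overlap 26.67 mm² gives 146.98 mm² — area = 146.98 mm². So its area = 146.98 mm². Layer 89 is larger (146.98 vs 60.75 mm²).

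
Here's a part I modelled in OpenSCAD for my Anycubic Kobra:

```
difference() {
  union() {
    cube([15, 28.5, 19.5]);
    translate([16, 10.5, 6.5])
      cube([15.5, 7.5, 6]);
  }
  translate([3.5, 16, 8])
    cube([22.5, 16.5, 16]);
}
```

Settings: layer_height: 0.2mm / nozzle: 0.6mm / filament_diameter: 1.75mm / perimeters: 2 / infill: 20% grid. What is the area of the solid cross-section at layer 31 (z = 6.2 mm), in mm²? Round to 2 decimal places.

427.50 mm²

At z = 6.2 mm: the cube is present — its section is the full 15×28.5 rectangle (area 427.50 mm²); the cube at (16, 10.5) is absent (z outside [6.5, 12.5]); Taking the union: only the 15×28.5 cube is present, so the union is just that shape — area = 427.50 mm²; the cube at (3.5, 16) does not reach this height (z outside [8, 24]); Taking the first minus the rest: none of the subtracted shapes is present at this height, so that combined region is unchanged — area = 427.50 mm². Overall, the cross-section is a single solid region. Net area = 427.50 mm².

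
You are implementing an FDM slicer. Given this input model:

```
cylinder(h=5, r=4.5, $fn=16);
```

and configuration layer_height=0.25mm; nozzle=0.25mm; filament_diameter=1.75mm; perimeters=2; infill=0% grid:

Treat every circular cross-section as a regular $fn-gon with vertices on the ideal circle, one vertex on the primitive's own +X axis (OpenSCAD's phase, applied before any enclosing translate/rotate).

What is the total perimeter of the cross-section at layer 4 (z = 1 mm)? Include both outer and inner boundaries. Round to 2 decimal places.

At z = 1 mm: the r=4.5 cylinder contributes a regular 16-gon of circumradius 4.5 (perimeter = 2·16·4.500·sin(180°/16) = 28.09 mm). Overall, the cross-section is a single solid region. Total boundary length (outer) = 28.09 mm.

28.09 mm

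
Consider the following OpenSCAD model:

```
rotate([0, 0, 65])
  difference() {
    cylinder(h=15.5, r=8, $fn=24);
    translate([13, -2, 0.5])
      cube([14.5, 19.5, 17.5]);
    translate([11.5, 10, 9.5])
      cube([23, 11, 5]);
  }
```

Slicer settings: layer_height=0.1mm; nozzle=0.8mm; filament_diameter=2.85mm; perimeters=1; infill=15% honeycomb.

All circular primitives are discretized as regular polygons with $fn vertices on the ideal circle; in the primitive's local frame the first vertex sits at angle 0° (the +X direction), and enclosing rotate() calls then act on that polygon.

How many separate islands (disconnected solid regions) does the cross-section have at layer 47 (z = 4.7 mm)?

1

At z = 4.7 mm: the cylinder: section is a regular 24-gon, circumradius r=8; the 14.5×19.5 cube at (13, -2) contributes its full rectangle; the cube at (11.5, 10) is absent (z outside [9.5, 14.5]); After the difference (first − rest): starting from the r=8 cylinder, the 14.5×19.5 cube at (13, -2) misses the remaining region (no effect) — 1 connected region; (whole slice rotated 65° about Z — lengths, areas and connectivity unchanged). Overall, the cross-section is a single solid region. Island count = 1.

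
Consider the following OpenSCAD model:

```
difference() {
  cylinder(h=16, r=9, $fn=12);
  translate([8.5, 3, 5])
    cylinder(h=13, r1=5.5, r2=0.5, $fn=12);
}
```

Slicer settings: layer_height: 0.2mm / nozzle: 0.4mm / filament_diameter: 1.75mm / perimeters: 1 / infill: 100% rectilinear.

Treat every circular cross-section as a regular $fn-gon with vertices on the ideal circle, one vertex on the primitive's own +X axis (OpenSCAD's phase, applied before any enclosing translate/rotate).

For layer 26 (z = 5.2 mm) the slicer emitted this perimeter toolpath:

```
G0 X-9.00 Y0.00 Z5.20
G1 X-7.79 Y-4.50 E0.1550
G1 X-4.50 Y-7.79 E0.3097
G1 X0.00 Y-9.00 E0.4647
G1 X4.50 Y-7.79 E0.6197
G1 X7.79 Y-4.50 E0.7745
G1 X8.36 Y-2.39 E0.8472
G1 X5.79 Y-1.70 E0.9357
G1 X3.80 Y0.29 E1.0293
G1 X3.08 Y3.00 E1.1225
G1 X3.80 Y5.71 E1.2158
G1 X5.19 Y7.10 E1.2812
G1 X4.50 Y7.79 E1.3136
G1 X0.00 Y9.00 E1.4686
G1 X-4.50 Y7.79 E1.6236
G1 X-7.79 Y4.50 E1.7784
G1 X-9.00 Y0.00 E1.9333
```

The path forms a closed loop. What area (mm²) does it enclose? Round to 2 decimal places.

Apply the shoelace formula to the sequence of (X, Y) vertices; enclosed area = 206.79 mm².

206.79 mm²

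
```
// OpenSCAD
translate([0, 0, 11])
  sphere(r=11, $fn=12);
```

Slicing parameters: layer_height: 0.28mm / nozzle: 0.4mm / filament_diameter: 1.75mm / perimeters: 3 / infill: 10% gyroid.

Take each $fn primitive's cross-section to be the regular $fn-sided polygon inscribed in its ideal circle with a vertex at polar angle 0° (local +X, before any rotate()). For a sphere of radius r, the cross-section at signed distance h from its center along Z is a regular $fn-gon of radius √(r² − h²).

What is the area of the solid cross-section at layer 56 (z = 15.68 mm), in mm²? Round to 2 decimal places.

297.29 mm²

At z = 15.68 mm: the r=11 sphere slices to a regular 12-gon of circumradius 9.955 (√(r²−h²) with h=4.68 from center) (area = (12/2)·9.955²·sin(360°/12) = 297.29 mm²). Overall, the cross-section is a single solid region. Net area = 297.29 mm².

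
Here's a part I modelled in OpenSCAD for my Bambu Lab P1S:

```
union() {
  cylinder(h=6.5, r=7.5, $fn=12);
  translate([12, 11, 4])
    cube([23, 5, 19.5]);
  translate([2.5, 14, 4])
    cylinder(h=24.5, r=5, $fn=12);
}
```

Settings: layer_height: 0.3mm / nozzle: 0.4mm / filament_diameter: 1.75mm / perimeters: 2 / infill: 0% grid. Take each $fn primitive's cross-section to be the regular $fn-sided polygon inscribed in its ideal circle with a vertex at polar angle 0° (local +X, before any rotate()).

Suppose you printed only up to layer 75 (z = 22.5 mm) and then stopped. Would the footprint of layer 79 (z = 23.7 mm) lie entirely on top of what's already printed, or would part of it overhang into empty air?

Compare the two slices. At z = 22.5: the cylinder is not intersected at this z (z outside [0, 6.5]); the cube at (12, 11) is present — its section is the full 23×5 rectangle (area 115.00 mm²); the r=5 cylinder at (2.5, 14) contributes a regular 12-gon of circumradius 5 (area = (12/2)·5.000²·sin(360°/12) = 75.00 mm²); Merging all regions: the 2 present regions are separate (no shared area or edge), so areas and boundary lengths simply add and each stays a separate island — area = 190.00 mm². At z = 23.7: the cylinder is absent (z outside [0, 6.5]); the cube at (12, 11) is absent (z outside [4, 23.5]); the r=5 cylinder at (2.5, 14) gives a regular 12-gon of circumradius 5 (constant along its height) (area = (12/2)·5.000²·sin(360°/12) = 75.00 mm²); Taking the union: only the r=5 cylinder at (2.5, 14) is present, so the union is just that shape — area = 75.00 mm². Checking containment: the cross-section at z = 23.7 is a subset of the cross-section at z = 22.5.

entirely on top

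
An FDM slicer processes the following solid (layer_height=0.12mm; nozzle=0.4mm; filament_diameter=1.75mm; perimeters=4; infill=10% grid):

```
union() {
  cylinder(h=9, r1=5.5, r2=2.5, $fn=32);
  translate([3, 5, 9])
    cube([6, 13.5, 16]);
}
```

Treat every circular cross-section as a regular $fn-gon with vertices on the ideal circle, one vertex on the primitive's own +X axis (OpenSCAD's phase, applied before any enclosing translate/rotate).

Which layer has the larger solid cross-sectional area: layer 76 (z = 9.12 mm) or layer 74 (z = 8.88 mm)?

Layer 76 (z = 9.12): the cone is not intersected at this z (z outside [0, 9]); the 6×13.5 cube at (3, 5) contributes its full rectangle (area 81.00 mm²); Merging all regions: only the 6×13.5 cube at (3, 5) is present, so the union is just that shape — area = 81.00 mm². So its area = 81.00 mm². Layer 74 (z = 8.88): the cone: at t=0.987 of its height the radius interpolates to r₁+(r₂−r₁)t = 2.540, giving a regular 32-gon of that circumradius (area = (32/2)·2.540²·sin(360°/32) = 20.14 mm²); the cube at (3, 5) is not intersected at this z (z outside [9, 25]); Merging all regions: only the cone is present, so the union is just that shape — area = 20.14 mm². So its area = 20.14 mm². Layer 76 is larger (81.00 vs 20.14 mm²).

layer 76 (z = 9.12 mm)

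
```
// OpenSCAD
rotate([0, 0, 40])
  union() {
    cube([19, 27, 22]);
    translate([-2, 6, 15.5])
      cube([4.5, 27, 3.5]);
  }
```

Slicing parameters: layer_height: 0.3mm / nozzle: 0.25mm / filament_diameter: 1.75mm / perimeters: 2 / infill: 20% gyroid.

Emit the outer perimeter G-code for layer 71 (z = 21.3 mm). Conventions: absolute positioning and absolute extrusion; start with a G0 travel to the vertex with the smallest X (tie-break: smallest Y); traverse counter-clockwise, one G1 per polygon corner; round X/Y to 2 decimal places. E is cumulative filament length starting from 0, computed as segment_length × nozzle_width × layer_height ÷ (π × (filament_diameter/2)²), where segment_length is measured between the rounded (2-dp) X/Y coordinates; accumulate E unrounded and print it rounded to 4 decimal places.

At z = 21.3 mm: the cube is present — its section is the full 19×27 rectangle; the cube at (-2, 6) does not reach this height (z outside [15.5, 19]); Taking the union: only the 19×27 cube is present, so the union is just that shape — 1 connected region; (whole slice rotated 40° about Z — lengths, areas and connectivity unchanged). The outline is a single polygon with 4 vertices. Extrusion per mm of travel: 0.25 × 0.3 / (π × 0.875²) = 0.031181. Accumulating E over each segment gives final E = 2.8689.

G0 X-17.36 Y20.68 Z21.30
G1 X0.00 Y0.00 E0.8419
G1 X14.55 Y12.21 E1.4342
G1 X-2.80 Y32.90 E2.2761
G1 X-17.36 Y20.68 E2.8689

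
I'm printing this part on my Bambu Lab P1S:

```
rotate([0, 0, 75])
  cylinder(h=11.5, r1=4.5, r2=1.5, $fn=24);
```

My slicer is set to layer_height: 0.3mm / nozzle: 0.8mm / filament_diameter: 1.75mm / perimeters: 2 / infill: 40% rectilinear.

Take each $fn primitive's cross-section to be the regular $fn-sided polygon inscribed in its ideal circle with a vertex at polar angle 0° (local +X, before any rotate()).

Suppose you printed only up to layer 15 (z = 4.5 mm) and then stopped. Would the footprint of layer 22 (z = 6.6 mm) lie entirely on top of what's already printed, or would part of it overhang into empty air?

Compare the two slices. At z = 4.5: the cone: at t=0.391 of its height the radius interpolates to r₁+(r₂−r₁)t = 3.326, giving a regular 24-gon of that circumradius (area = (24/2)·3.326²·sin(360°/24) = 34.36 mm²); (whole slice rotated 75° about Z — lengths, areas and connectivity unchanged). At z = 6.6: the cone (r1=4.5→r2=1.5) has section circumradius 2.778 here — a regular 24-gon (area = (24/2)·2.778²·sin(360°/24) = 23.97 mm²); (whole slice rotated 75° about Z — lengths, areas and connectivity unchanged). Checking containment: the cross-section at z = 6.6 is a subset of the cross-section at z = 4.5.

entirely on top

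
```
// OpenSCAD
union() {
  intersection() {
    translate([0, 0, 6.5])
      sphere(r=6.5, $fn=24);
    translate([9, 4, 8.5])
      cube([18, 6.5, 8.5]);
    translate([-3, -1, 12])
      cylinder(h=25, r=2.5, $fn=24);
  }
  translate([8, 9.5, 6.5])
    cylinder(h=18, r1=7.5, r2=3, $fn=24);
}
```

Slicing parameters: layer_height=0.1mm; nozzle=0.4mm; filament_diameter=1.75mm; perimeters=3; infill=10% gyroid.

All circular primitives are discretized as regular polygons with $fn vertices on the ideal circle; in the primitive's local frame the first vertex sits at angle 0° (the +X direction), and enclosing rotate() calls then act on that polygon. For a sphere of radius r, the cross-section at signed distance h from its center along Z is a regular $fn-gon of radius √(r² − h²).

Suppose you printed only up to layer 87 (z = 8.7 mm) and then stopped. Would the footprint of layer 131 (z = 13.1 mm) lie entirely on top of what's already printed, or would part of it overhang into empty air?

Compare the two slices. At z = 8.7: the sphere: section is a regular 24-gon, circumradius = √(r²−h²) = √(6.5²−2.2²) = 6.116 (area = (24/2)·6.116²·sin(360°/24) = 116.19 mm²); the 18×6.5 cube at (9, 4) contributes its full rectangle (area 117.00 mm²); the cylinder at (-3, -1) does not reach this height (z outside [12, 37]); Keeping only the common overlap: at least one operand is absent at this height, so nothing remains; the cone at (8, 9.5) contributes a regular 24-gon of circumradius 6.950 (interpolated between r1=7.5 and r2=3 at t=0.122) (area = (24/2)·6.950²·sin(360°/24) = 150.02 mm²); Combining (union): only the cone at (8, 9.5) is present, so the union is just that shape — area = 150.02 mm². At z = 13.1: the sphere does not reach this height (|z−center|=6.600 > r=6.5); the cube at (9, 4) is present — its section is the full 18×6.5 rectangle (area 117.00 mm²); the r=2.5 cylinder at (-3, -1) gives a regular 24-gon of circumradius 2.5 (constant along its height) (area = (24/2)·2.500²·sin(360°/24) = 19.41 mm²); Taking the intersection: at least one operand is absent at this height, so nothing remains; the cone at (8, 9.5) contributes a regular 24-gon of circumradius 5.850 (interpolated between r1=7.5 and r2=3 at t=0.367) (area = (24/2)·5.850²·sin(360°/24) = 106.29 mm²); Taking the union: only the cone at (8, 9.5) is present, so the union is just that shape — area = 106.29 mm². Checking containment: the cross-section at z = 13.1 is a subset of the cross-section at z = 8.7.

entirely on top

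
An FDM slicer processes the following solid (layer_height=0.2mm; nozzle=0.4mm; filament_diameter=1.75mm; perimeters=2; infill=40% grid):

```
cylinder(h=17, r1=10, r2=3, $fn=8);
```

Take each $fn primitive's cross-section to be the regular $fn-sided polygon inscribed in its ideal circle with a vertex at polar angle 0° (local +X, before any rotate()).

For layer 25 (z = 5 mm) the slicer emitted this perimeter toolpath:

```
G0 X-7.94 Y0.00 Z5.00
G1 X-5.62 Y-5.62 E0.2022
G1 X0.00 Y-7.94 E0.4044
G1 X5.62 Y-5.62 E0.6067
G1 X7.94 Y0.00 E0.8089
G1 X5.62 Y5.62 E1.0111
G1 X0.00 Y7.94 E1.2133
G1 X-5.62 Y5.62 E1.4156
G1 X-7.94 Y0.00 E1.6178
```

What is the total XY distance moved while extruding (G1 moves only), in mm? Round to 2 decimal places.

48.64 mm

Sum the Euclidean lengths of each G1 segment: total = 48.64 mm.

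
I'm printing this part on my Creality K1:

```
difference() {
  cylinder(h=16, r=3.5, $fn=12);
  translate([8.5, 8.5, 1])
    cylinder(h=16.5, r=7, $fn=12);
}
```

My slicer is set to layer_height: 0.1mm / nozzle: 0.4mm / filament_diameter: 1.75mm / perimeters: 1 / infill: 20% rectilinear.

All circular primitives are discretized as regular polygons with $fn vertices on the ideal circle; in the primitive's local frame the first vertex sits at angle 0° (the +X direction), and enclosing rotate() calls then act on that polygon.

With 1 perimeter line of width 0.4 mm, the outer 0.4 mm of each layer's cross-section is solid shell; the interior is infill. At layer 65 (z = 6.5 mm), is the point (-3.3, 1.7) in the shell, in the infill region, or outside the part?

outside

At z = 6.5 mm: the r=3.5 cylinder gives a regular 12-gon of circumradius 3.5 (constant along its height); the cylinder at (8.5, 8.5): section is a regular 12-gon, circumradius r=7; Taking the first minus the rest: starting from the r=3.5 cylinder, the r=7 cylinder at (8.5, 8.5) misses the remaining region (no effect) — 1 connected region. Overall, the cross-section is a single solid region. The nearest boundary edge runs (-3.50, 0.00)→(-3.03, 1.75); distance from the point to it = 0.25 mm. The point is not inside any of the regions above, so it lies outside the cross-section (0.25 mm from the nearest boundary).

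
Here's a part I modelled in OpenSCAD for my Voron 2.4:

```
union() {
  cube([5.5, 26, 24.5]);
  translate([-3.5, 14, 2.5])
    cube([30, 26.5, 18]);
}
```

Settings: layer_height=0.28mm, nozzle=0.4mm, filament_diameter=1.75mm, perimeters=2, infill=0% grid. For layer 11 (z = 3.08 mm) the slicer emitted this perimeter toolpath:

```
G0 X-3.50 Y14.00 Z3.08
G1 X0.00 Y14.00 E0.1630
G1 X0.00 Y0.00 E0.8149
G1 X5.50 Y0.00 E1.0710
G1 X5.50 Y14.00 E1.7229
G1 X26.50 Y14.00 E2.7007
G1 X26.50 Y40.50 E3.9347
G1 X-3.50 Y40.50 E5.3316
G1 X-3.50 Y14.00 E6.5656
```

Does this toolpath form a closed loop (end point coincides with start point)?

Start point (G0): (-3.50, 14.00). End point (last G1): the path returns to the start — closed.

yes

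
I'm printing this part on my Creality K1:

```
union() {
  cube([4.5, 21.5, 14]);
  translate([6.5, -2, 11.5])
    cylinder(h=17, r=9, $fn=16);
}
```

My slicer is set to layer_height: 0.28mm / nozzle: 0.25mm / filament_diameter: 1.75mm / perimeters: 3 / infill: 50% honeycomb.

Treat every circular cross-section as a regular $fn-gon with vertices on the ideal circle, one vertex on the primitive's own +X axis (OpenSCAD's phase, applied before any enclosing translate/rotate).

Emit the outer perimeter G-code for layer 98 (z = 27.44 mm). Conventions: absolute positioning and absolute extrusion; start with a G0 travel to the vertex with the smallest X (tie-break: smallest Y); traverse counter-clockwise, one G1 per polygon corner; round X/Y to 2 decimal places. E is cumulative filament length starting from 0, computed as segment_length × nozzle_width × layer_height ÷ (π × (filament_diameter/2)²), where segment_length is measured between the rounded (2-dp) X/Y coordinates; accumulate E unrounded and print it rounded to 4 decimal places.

At z = 27.44 mm: the cube is absent (z outside [0, 14]); the cylinder at (6.5, -2): section is a regular 16-gon, circumradius r=9; Taking the union: only the r=9 cylinder at (6.5, -2) is present, so the union is just that shape — 1 connected region. The outline is a single polygon with 16 vertices. Extrusion per mm of travel: 0.25 × 0.28 / (π × 0.875²) = 0.029103. Accumulating E over each segment gives final E = 1.6343.

G0 X-2.50 Y-2.00 Z27.44
G1 X-1.81 Y-5.44 E0.1021
G1 X0.14 Y-8.36 E0.2043
G1 X3.06 Y-10.31 E0.3065
G1 X6.50 Y-11.00 E0.4086
G1 X9.94 Y-10.31 E0.5107
G1 X12.86 Y-8.36 E0.6129
G1 X14.81 Y-5.44 E0.7151
G1 X15.50 Y-2.00 E0.8172
G1 X14.81 Y1.44 E0.9193
G1 X12.86 Y4.36 E1.0215
G1 X9.94 Y6.31 E1.1237
G1 X6.50 Y7.00 E1.2258
G1 X3.06 Y6.31 E1.3279
G1 X0.14 Y4.36 E1.4301
G1 X-1.81 Y1.44 E1.5322
G1 X-2.50 Y-2.00 E1.6343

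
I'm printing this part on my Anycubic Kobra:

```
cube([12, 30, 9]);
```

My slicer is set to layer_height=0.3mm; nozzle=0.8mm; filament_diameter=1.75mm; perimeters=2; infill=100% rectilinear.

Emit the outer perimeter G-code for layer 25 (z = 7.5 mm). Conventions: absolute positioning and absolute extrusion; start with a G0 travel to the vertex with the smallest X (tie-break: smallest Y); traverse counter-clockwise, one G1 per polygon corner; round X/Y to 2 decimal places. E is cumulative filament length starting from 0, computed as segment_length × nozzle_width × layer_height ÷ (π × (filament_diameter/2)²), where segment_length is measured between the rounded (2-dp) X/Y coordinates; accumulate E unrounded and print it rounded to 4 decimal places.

At z = 7.5 mm: the cube (footprint 12×30) is included at this height. The outline is a single polygon with 4 vertices. Extrusion per mm of travel: 0.8 × 0.3 / (π × 0.875²) = 0.099780. Accumulating E over each segment gives final E = 8.3816.

G0 X0.00 Y0.00 Z7.50
G1 X12.00 Y0.00 E1.1974
G1 X12.00 Y30.00 E4.1908
G1 X0.00 Y30.00 E5.3881
G1 X0.00 Y0.00 E8.3816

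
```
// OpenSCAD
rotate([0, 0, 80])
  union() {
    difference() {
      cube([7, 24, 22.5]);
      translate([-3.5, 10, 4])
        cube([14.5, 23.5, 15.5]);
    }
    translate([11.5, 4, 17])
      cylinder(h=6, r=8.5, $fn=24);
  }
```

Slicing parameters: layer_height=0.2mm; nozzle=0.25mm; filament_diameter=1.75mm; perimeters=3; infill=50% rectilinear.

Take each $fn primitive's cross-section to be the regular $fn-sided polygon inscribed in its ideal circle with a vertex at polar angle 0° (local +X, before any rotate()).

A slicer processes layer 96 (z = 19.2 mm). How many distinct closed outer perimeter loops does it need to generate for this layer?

At z = 19.2 mm: the 7×24 cube contributes its full rectangle; the 14.5×23.5 cube at (-3.5, 10) contributes its full rectangle; After the difference (first − rest): starting from the 7×24 cube, the 14.5×23.5 cube at (-3.5, 10) partially overlaps it — only the 98.00 mm² overlap (of its 340.75 mm²) is removed, clipping the outline — 1 connected region; the r=8.5 cylinder at (11.5, 4) gives a regular 24-gon of circumradius 8.5 (constant along its height); Combining (union): the regions partially overlap (shared area 33.54 mm²), so overlapping operands fuse into one piece — 1 connected region; (rotated 80° about Z; rotation is an isometry so areas/perimeters/island counts are preserved). The result has 1 disconnected region.

1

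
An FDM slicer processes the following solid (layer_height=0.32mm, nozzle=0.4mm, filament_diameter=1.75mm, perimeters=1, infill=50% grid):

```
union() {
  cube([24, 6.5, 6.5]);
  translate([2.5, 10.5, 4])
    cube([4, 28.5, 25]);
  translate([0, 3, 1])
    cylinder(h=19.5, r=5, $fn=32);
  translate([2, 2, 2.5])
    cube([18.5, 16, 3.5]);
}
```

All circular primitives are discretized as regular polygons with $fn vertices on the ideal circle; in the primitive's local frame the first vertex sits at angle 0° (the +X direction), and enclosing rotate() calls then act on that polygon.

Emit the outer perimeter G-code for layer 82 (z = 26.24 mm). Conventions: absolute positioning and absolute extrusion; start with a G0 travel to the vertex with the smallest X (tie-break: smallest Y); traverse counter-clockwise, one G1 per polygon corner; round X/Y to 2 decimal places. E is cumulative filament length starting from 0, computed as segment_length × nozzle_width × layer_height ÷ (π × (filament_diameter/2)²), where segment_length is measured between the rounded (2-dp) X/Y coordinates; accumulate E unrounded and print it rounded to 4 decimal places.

G0 X2.50 Y10.50 Z26.24
G1 X6.50 Y10.50 E0.2129
G1 X6.50 Y39.00 E1.7295
G1 X2.50 Y39.00 E1.9424
G1 X2.50 Y10.50 E3.4591

At z = 26.24 mm: the cube is not intersected at this z (z outside [0, 6.5]); the cube at (2.5, 10.5) is present — its section is the full 4×28.5 rectangle; the cylinder at (0, 3) does not reach this height (z outside [1, 20.5]); the cube at (2, 2) is not intersected at this z (z outside [2.5, 6]); Merging all regions: only the 4×28.5 cube at (2.5, 10.5) is present, so the union is just that shape — 1 connected region. The outline is a single polygon with 4 vertices. Extrusion per mm of travel: 0.4 × 0.32 / (π × 0.875²) = 0.053216. Accumulating E over each segment gives final E = 3.4591.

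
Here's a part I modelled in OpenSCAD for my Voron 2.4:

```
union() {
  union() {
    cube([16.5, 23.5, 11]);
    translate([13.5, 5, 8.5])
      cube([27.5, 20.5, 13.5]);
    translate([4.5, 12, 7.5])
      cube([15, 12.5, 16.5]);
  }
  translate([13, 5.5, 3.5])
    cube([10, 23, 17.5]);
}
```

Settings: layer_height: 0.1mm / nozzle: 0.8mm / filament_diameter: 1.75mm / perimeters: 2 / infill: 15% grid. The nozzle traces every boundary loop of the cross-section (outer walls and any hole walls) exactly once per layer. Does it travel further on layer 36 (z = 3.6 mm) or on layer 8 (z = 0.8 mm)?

Layer 36 (z = 3.6): the cube (footprint 16.5×23.5) is included at this height (perimeter 80.00 mm); the cube at (13.5, 5) does not reach this height (z outside [8.5, 22]); the cube at (4.5, 12) is not intersected at this z (z outside [7.5, 24]); Combining (union): only the 16.5×23.5 cube is present, so the union is just that shape — boundary = 80.00 mm; the 10×23 cube at (13, 5.5) contributes its full rectangle (perimeter 66.00 mm); Taking the union: the regions partially overlap (shared area 63.00 mm²), so the edge portions inside another operand are dropped and the merged outline is re-measured after clipping — boundary = 103.00 mm. So its perimeter = 103.00 mm. Layer 8 (z = 0.8): the cube is present — its section is the full 16.5×23.5 rectangle (perimeter 80.00 mm); the cube at (13.5, 5) does not reach this height (z outside [8.5, 22]); the cube at (4.5, 12) is absent (z outside [7.5, 24]); Taking the union: only the 16.5×23.5 cube is present, so the union is just that shape — boundary = 80.00 mm; the cube at (13, 5.5) is not intersected at this z (z outside [3.5, 21]); Merging all regions: only that combined region is present, so the union is just that shape — boundary = 80.00 mm. So its perimeter = 80.00 mm. Layer 36 is larger (103.00 vs 80.00 mm).

layer 36 (z = 3.6 mm)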